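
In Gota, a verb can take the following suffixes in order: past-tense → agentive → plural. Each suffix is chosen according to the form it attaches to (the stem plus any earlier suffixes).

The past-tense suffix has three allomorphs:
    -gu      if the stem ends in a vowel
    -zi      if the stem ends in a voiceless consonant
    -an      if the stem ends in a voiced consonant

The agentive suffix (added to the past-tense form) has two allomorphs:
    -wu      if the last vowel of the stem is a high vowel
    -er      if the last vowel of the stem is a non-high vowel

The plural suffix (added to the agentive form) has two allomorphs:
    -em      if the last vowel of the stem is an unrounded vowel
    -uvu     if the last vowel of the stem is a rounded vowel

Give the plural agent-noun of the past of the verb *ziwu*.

ziwuguwuuvu

*ziwu* — final sound /u/ (a vowel) → -gu → *ziwugu*.
The past-tense form *ziwugu*: last vowel = /u/, a high vowel → -wu → *ziwuguwu*.
The agentive form *ziwuguwu* — last vowel /u/ (a rounded vowel) → -uvu → *ziwuguwuuvu*.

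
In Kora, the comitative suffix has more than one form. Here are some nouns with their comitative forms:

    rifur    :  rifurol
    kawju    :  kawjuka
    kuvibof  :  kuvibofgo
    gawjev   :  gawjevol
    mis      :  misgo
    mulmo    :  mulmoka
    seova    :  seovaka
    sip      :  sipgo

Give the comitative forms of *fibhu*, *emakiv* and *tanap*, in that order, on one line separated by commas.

fibhuka, emakivol, tanapgo

Looking at the final sound of each stem: -go when the stem ends in a voiceless consonant (*kuvibof*, *mis*, *sip*); -ol when the stem ends in a voiced consonant (*rifur*, *gawjev*); -ka when the stem ends in a vowel (*kawju*, *mulmo*, *seova*).
Since the final sound of *fibhu* is /u/ (a vowel), it takes -ka, giving *fibhuka*.
Since the final sound of *emakiv* is /v/ (a voiced consonant), it takes -ol, giving *emakivol*.
*tanap* — final sound /p/ (a voiceless consonant) → -go → *tanapgo*.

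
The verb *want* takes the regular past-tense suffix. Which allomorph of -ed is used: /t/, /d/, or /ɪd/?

The stem *want* ends in /t/ or /d/.
The -ed suffix is realized as /ɪd/ after /t, d/; as /t/ after other voiceless consonants; and as /d/ after other voiced sounds.
So -ed on *want* is pronounced /ɪd/.

/ɪd/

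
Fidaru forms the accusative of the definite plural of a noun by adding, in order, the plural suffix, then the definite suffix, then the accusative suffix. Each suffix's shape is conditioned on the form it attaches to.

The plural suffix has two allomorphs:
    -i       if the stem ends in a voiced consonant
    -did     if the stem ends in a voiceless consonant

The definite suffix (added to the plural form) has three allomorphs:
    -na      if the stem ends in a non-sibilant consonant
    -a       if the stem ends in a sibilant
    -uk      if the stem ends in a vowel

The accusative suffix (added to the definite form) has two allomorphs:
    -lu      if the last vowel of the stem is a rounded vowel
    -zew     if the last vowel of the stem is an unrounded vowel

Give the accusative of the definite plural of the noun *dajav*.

*dajav*: final consonant = /v/, voiced → -i → *dajavi*.
The final sound of the plural form *dajavi* is /i/, which is a vowel, so the definite suffix is -uk, giving *dajaviuk*.
Since the last vowel of the definite form *dajaviuk* is /u/ (a rounded vowel), it takes -lu, giving *dajaviuklu*.

dajaviuklu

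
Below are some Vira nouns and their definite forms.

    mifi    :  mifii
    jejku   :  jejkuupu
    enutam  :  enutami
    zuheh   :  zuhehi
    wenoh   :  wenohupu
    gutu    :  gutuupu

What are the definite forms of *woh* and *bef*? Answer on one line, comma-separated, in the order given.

The suffix is conditioned by the last vowel: -upu when the last vowel of the stem is a rounded vowel (*jejku*, *wenoh*, *gutu*); -i when the last vowel of the stem is an unrounded vowel (*mifi*, *enutam*, *zuheh*).
The last vowel of *woh* is /o/, which is a rounded vowel, so the suffix is -upu, giving *wohupu*.
Since the last vowel of *bef* is /e/ (an unrounded vowel), it takes -i, giving *befi*.

wohupu, befi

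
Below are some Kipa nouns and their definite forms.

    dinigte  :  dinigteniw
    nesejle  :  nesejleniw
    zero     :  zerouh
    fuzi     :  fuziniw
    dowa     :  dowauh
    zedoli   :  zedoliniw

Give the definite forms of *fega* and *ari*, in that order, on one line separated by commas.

Looking at the last vowel of each stem: -niw when the last vowel of the stem is a front vowel (*dinigte*, *nesejle*, *fuzi*, *zedoli*); -uh when the last vowel of the stem is a back vowel (*zero*, *dowa*).
The last vowel of *fega* is /a/, which is a back vowel, so the suffix is -uh, giving *fegauh*.
*ari* — last vowel /i/ (a front vowel) → -niw → *ariniw*.

fegauh, ariniw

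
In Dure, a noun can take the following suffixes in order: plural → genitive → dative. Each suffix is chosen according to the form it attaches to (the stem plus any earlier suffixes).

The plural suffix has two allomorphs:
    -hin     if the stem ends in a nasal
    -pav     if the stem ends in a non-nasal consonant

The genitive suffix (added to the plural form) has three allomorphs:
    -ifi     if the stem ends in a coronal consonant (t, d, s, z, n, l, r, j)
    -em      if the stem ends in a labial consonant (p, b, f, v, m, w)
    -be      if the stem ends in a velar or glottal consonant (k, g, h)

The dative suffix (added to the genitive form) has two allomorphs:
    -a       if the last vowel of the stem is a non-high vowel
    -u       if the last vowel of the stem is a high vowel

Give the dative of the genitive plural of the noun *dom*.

domhinifiu

*dom*: final consonant = /m/, a nasal → -hin → *domhin*.
The final consonant of the plural form *domhin* is /n/, which is coronal, so the genitive suffix is -ifi, giving *domhinifi*.
The genitive form *domhinifi*: last vowel = /i/, a high vowel → -u → *domhinifiu*.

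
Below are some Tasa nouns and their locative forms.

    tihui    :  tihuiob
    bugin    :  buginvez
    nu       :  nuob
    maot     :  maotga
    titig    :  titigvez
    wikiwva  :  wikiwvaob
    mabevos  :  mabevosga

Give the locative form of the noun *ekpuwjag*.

ekpuwjagvez

The pattern is voicing of the final sound: -ga when the stem ends in a voiceless consonant (*maot*, *mabevos*); -vez when the stem ends in a voiced consonant (*bugin*, *titig*); -ob when the stem ends in a vowel (*tihui*, *nu*, *wikiwva*).
Since the final sound of *ekpuwjag* is /g/ (a voiced consonant), it takes -vez, giving *ekpuwjagvez*.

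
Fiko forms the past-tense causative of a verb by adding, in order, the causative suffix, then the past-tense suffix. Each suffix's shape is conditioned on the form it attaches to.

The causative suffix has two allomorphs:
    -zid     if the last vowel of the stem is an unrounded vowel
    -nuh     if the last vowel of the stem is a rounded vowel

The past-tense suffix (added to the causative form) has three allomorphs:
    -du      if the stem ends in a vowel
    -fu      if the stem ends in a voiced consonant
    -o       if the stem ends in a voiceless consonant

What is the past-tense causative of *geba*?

gebazidfu

Since the last vowel of *geba* is /a/ (an unrounded vowel), it takes -zid, giving *gebazid*.
Since the final sound of the causative form *gebazid* is /d/ (a voiced consonant), it takes -fu, giving *gebazidfu*.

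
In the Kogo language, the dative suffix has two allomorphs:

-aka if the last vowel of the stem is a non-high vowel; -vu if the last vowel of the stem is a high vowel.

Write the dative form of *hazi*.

*hazi* — last vowel /i/ (a high vowel) → -vu → *hazivu*.

hazivu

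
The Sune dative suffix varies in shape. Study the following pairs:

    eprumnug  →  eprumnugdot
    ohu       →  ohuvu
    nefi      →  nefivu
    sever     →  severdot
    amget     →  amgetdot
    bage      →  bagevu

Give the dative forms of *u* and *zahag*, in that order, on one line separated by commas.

The alternation tracks the final sound of the stem — -dot when the stem ends in a consonant (*eprumnug*, *sever*, *amget*); -vu when the stem ends in a vowel (*ohu*, *nefi*, *bage*).
*u*: final sound = /u/, a vowel → -vu → *uvu*.
*zahag* — final sound /g/ (a consonant) → -dot → *zahagdot*.

uvu, zahagdot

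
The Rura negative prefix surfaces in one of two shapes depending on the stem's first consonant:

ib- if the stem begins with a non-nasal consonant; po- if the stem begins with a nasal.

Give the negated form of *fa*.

*fa* — first consonant /f/ (non-nasal) → ib- → *ibfa*.

ibfa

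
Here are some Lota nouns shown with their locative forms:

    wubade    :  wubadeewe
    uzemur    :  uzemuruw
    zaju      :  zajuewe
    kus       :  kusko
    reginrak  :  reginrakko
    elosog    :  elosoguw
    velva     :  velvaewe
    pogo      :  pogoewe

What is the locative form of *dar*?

Looking at the final sound of each stem: -ko when the stem ends in a voiceless consonant (*kus*, *reginrak*); -uw when the stem ends in a voiced consonant (*uzemur*, *elosog*); -ewe when the stem ends in a vowel (*wubade*, *zaju*, *velva*, *pogo*).
The final sound of *dar* is /r/, which is a voiced consonant, so the suffix is -uw, giving *daruw*.

daruw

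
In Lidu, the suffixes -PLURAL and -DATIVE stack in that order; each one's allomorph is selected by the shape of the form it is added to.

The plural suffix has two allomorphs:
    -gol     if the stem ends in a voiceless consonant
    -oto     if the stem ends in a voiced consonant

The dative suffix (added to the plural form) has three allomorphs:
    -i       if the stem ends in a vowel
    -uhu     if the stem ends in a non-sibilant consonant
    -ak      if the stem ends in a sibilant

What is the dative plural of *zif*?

zifgoluhu

*zif*: final consonant = /f/, voiceless → -gol → *zifgol*.
The plural form *zifgol* — final sound /l/ (a non-sibilant consonant) → -uhu → *zifgoluhu*.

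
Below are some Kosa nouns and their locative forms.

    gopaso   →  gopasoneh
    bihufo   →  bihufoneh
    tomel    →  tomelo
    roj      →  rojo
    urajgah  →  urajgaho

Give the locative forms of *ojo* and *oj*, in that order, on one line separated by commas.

The pattern is consonant vs. vowel: -o when the stem ends in a consonant (*tomel*, *roj*, *urajgah*); -neh when the stem ends in a vowel (*gopaso*, *bihufo*).
*ojo*: final sound = /o/, a vowel → -neh → *ojoneh*.
Since the final sound of *oj* is /j/ (a consonant), it takes -o, giving *ojo*.

ojoneh, ojo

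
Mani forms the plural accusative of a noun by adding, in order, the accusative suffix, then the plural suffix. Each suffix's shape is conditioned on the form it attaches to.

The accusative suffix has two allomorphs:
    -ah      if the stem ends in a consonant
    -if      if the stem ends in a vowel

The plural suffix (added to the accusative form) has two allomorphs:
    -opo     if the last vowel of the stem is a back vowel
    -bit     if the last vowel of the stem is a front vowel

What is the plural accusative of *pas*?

pasahopo

*pas* — final sound /s/ (a consonant) → -ah → *pasah*.
The last vowel of the accusative form *pasah* is /a/, which is a back vowel, so the plural suffix is -opo, giving *pasahopo*.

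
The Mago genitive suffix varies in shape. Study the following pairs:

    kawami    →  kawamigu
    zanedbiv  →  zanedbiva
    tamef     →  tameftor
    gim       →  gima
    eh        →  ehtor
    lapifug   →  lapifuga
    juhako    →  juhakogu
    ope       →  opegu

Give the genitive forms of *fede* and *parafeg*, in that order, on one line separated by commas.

fedegu, parafega

The alternation tracks the final sound of the stem — -tor when the stem ends in a voiceless consonant (*tamef*, *eh*); -a when the stem ends in a voiced consonant (*zanedbiv*, *gim*, *lapifug*); -gu when the stem ends in a vowel (*kawami*, *juhako*, *ope*).
*fede* — final sound /e/ (a vowel) → -gu → *fedegu*.
Since the final sound of *parafeg* is /g/ (a voiced consonant), it takes -a, giving *parafega*.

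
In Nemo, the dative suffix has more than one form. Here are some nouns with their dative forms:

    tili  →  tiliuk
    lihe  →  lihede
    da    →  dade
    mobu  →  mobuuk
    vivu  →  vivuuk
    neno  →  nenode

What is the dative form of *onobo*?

The alternation tracks the last vowel of the stem — -uk when the last vowel of the stem is a high vowel (*tili*, *mobu*, *vivu*); -de when the last vowel of the stem is a non-high vowel (*lihe*, *da*, *neno*).
The last vowel of *onobo* is /o/, which is a non-high vowel, so the suffix is -de, giving *onobode*.

onobode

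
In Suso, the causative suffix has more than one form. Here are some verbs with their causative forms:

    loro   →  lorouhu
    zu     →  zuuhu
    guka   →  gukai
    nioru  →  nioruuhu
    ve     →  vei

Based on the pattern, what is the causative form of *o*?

The suffix is conditioned by the last vowel: -uhu when the last vowel of the stem is a rounded vowel (*loro*, *zu*, *nioru*); -i when the last vowel of the stem is an unrounded vowel (*guka*, *ve*).
The last vowel of *o* is /o/, which is a rounded vowel, so the suffix is -uhu, giving *ouhu*.

ouhu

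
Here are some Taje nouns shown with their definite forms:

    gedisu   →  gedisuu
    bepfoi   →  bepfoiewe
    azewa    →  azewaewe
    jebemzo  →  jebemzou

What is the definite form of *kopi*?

The suffix is conditioned by the last vowel: -u when the last vowel of the stem is a rounded vowel (*gedisu*, *jebemzo*); -ewe when the last vowel of the stem is an unrounded vowel (*bepfoi*, *azewa*).
*kopi* — last vowel /i/ (an unrounded vowel) → -ewe → *kopiewe*.

kopiewe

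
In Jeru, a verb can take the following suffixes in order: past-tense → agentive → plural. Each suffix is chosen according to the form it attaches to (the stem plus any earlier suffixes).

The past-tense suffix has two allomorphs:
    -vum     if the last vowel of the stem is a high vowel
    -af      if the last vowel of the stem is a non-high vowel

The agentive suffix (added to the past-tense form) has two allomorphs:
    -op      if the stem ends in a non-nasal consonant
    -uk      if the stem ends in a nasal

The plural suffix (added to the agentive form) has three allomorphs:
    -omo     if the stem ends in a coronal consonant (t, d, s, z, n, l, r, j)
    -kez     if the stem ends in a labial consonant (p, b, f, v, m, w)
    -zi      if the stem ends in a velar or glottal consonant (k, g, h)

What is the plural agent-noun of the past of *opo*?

opoafopkez

*opo* — last vowel /o/ (a non-high vowel) → -af → *opoaf*.
Since the final consonant of the past-tense form *opoaf* is /f/ (non-nasal), it takes -op, giving *opoafop*.
Since the final consonant of the agentive form *opoafop* is /p/ (labial), it takes -kez, giving *opoafopkez*.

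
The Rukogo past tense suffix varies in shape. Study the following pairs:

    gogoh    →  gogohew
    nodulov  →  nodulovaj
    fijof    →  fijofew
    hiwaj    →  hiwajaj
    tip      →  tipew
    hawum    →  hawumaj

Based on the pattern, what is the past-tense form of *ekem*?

The pattern is voicing of the final consonant: -ew when the stem ends in a voiceless consonant (*gogoh*, *fijof*, *tip*); -aj when the stem ends in a voiced consonant (*nodulov*, *hiwaj*, *hawum*).
Since the final consonant of *ekem* is /m/ (voiced), it takes -aj, giving *ekemaj*.

ekemaj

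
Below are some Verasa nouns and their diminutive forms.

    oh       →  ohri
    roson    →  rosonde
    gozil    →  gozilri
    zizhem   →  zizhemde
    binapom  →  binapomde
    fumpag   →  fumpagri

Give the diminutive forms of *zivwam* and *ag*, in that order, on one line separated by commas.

Looking at the final consonant of each stem: -de when the stem ends in a nasal (*roson*, *zizhem*, *binapom*); -ri when the stem ends in a non-nasal consonant (*oh*, *gozil*, *fumpag*).
The final consonant of *zivwam* is /m/, which is a nasal, so the suffix is -de, giving *zivwamde*.
*ag* — final consonant /g/ (non-nasal) → -ri → *agri*.

zivwamde, agri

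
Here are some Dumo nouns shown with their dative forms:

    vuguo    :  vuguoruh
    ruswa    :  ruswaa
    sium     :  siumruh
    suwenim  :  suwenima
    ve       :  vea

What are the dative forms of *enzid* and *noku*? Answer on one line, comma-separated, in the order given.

Looking at the last vowel of each stem: -ruh when the last vowel of the stem is a rounded vowel (*vuguo*, *sium*); -a when the last vowel of the stem is an unrounded vowel (*ruswa*, *suwenim*, *ve*).
*enzid*: last vowel = /i/, an unrounded vowel → -a → *enzida*.
Since the last vowel of *noku* is /u/ (a rounded vowel), it takes -ruh, giving *nokuruh*.

enzida, nokuruh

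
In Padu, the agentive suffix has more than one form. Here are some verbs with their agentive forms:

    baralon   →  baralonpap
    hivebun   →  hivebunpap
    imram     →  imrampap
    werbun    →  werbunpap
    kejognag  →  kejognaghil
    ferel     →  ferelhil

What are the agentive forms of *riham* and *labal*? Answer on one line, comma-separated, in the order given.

The suffix is conditioned by the final consonant: -pap when the stem ends in a nasal (*baralon*, *hivebun*, *imram*, *werbun*); -hil when the stem ends in a non-nasal consonant (*kejognag*, *ferel*).
*riham*: final consonant = /m/, a nasal → -pap → *rihampap*.
*labal* — final consonant /l/ (non-nasal) → -hil → *labalhil*.

rihampap, labalhil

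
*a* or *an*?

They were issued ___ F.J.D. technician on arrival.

The indefinite article is chosen by the initial *sound* of the following word, not its spelling.
The initialism *F.J.D.* is read letter by letter; the first letter, F, is pronounced /ɛf/, which begins with a vowel sound.
So the article is *an*: They were issued an F.J.D. technician on arrival.

an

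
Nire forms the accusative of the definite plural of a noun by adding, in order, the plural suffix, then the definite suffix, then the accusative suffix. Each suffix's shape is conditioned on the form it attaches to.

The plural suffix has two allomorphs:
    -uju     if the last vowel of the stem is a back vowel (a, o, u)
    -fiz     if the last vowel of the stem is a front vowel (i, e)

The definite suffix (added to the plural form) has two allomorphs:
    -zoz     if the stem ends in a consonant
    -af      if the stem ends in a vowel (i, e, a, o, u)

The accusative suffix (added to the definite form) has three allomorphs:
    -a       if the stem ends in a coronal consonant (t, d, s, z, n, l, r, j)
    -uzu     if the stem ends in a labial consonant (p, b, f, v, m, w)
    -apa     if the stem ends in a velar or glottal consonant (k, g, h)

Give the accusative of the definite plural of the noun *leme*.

The last vowel of *leme* is /e/, which is a front vowel, so the plural suffix is -fiz, giving *lemefiz*.
The plural form *lemefiz*: final sound = /z/, a consonant → -zoz → *lemefizzoz*.
The definite form *lemefizzoz* — final consonant /z/ (coronal) → -a → *lemefizzoza*.

lemefizzoza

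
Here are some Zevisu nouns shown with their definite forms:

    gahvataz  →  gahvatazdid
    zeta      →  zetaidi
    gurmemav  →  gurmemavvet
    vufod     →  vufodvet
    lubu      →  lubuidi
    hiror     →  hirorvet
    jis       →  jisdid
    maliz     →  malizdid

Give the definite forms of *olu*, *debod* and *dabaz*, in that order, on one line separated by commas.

The suffix is conditioned by the final sound: -did when the stem ends in a sibilant (*gahvataz*, *jis*, *maliz*); -vet when the stem ends in a non-sibilant consonant (*gurmemav*, *vufod*, *hiror*); -idi when the stem ends in a vowel (*zeta*, *lubu*).
Since the final sound of *olu* is /u/ (a vowel), it takes -idi, giving *oluidi*.
*debod*: final sound = /d/, a non-sibilant consonant → -vet → *debodvet*.
*dabaz* — final sound /z/ (a sibilant) → -did → *dabazdid*.

oluidi, debodvet, dabazdid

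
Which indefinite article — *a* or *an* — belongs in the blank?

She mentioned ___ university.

a

The indefinite article is chosen by the initial *sound* of the following word, not its spelling.
*university* begins with the sound /juː/ (u pronounced /juː/) — a consonant sound.
So the article is *a*: She mentioned a university.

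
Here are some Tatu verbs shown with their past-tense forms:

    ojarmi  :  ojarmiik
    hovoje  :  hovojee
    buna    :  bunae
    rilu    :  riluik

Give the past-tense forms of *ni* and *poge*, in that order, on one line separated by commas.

The alternation tracks the last vowel of the stem — -ik when the last vowel of the stem is a high vowel (*ojarmi*, *rilu*); -e when the last vowel of the stem is a non-high vowel (*hovoje*, *buna*).
*ni*: last vowel = /i/, a high vowel → -ik → *niik*.
The last vowel of *poge* is /e/, which is a non-high vowel, so the suffix is -e, giving *pogee*.

niik, pogee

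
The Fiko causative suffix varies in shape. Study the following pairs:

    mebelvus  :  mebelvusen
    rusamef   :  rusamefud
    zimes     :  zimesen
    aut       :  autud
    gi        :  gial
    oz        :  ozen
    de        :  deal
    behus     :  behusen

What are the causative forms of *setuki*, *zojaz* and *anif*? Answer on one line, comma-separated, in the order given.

setukial, zojazen, anifud

The suffix is conditioned by the final sound: -en when the stem ends in a sibilant (*mebelvus*, *zimes*, *oz*, *behus*); -ud when the stem ends in a non-sibilant consonant (*rusamef*, *aut*); -al when the stem ends in a vowel (*gi*, *de*).
Since the final sound of *setuki* is /i/ (a vowel), it takes -al, giving *setukial*.
Since the final sound of *zojaz* is /z/ (a sibilant), it takes -en, giving *zojazen*.
*anif* — final sound /f/ (a non-sibilant consonant) → -ud → *anifud*.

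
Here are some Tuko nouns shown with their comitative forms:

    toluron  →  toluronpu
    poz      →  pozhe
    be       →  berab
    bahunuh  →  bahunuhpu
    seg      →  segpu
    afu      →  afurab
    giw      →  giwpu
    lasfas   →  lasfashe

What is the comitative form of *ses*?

The suffix is conditioned by the final sound: -he when the stem ends in a sibilant (*poz*, *lasfas*); -pu when the stem ends in a non-sibilant consonant (*toluron*, *bahunuh*, *seg*, *giw*); -rab when the stem ends in a vowel (*be*, *afu*).
*ses* — final sound /s/ (a sibilant) → -he → *seshe*.

seshe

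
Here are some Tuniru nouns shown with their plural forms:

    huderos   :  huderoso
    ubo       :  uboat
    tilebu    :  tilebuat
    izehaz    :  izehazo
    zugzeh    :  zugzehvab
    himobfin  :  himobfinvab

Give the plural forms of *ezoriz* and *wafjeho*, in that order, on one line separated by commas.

ezorizo, wafjehoat

Looking at the final sound of each stem: -o when the stem ends in a sibilant (*huderos*, *izehaz*); -vab when the stem ends in a non-sibilant consonant (*zugzeh*, *himobfin*); -at when the stem ends in a vowel (*ubo*, *tilebu*).
*ezoriz*: final sound = /z/, a sibilant → -o → *ezorizo*.
*wafjeho* — final sound /o/ (a vowel) → -at → *wafjehoat*.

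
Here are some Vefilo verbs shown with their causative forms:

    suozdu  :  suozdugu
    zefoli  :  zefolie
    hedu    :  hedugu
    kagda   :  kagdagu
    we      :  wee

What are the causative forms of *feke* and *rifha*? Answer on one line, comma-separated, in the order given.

The alternation tracks the last vowel of the stem — -e when the last vowel of the stem is a front vowel (*zefoli*, *we*); -gu when the last vowel of the stem is a back vowel (*suozdu*, *hedu*, *kagda*).
*feke* — last vowel /e/ (a front vowel) → -e → *fekee*.
The last vowel of *rifha* is /a/, which is a back vowel, so the suffix is -gu, giving *rifhagu*.

fekee, rifhagu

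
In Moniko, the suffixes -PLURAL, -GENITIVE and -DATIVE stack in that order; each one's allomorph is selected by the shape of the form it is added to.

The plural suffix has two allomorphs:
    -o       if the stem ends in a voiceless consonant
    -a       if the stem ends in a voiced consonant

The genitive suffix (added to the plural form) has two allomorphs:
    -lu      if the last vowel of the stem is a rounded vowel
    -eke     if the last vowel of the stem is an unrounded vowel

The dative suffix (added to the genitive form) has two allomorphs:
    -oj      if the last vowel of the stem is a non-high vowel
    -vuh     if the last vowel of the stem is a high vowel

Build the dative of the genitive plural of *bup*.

The final consonant of *bup* is /p/, which is voiceless, so the plural suffix is -o, giving *bupo*.
The plural form *bupo* — last vowel /o/ (a rounded vowel) → -lu → *bupolu*.
Since the last vowel of the genitive form *bupolu* is /u/ (a high vowel), it takes -vuh, giving *bupoluvuh*.

bupoluvuh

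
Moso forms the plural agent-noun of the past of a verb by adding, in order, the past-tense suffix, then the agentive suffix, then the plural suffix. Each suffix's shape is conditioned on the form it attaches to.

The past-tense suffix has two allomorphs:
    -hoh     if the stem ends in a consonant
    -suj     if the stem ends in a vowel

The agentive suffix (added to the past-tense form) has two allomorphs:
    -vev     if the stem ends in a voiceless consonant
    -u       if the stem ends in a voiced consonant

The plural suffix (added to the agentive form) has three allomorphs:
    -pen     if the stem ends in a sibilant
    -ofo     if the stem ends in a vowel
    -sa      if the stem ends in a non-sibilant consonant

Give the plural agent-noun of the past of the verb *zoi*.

zoisujuofo

Since the final sound of *zoi* is /i/ (a vowel), it takes -suj, giving *zoisuj*.
The final consonant of the past-tense form *zoisuj* is /j/, which is voiced, so the agentive suffix is -u, giving *zoisuju*.
The agentive form *zoisuju* — final sound /u/ (a vowel) → -ofo → *zoisujuofo*.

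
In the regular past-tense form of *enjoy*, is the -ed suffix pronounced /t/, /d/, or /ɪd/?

/d/

The stem *enjoy* ends in a voiced sound other than /d/.
The -ed suffix is realized as /ɪd/ after /t, d/; as /t/ after other voiceless consonants; and as /d/ after other voiced sounds.
So -ed on *enjoy* is pronounced /d/.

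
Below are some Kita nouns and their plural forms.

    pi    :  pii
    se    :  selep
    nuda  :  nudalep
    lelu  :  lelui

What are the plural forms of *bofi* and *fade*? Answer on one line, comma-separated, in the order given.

bofii, fadelep

The suffix is conditioned by the last vowel: -i when the last vowel of the stem is a high vowel (*pi*, *lelu*); -lep when the last vowel of the stem is a non-high vowel (*se*, *nuda*).
*bofi* — last vowel /i/ (a high vowel) → -i → *bofii*.
Since the last vowel of *fade* is /e/ (a non-high vowel), it takes -lep, giving *fadelep*.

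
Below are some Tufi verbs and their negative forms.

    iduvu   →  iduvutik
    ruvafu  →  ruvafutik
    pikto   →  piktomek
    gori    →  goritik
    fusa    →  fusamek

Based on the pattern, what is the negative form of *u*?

Looking at the last vowel of each stem: -tik when the last vowel of the stem is a high vowel (*iduvu*, *ruvafu*, *gori*); -mek when the last vowel of the stem is a non-high vowel (*pikto*, *fusa*).
*u*: last vowel = /u/, a high vowel → -tik → *utik*.

utik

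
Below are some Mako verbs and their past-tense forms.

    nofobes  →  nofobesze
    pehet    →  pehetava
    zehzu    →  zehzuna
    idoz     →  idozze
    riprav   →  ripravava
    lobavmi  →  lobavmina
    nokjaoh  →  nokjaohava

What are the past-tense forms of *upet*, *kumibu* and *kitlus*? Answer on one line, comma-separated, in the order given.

upetava, kumibuna, kitlusze

Looking at the final sound of each stem: -ze when the stem ends in a sibilant (*nofobes*, *idoz*); -ava when the stem ends in a non-sibilant consonant (*pehet*, *riprav*, *nokjaoh*); -na when the stem ends in a vowel (*zehzu*, *lobavmi*).
*upet* — final sound /t/ (a non-sibilant consonant) → -ava → *upetava*.
*kumibu*: final sound = /u/, a vowel → -na → *kumibuna*.
The final sound of *kitlus* is /s/, which is a sibilant, so the suffix is -ze, giving *kitlusze*.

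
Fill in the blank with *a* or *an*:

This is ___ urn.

The indefinite article is chosen by the initial *sound* of the following word, not its spelling.
*urn* begins with the sound /ɜr/ (u pronounced /ɜr/) — a vowel sound.
So the article is *an*: This is an urn.

an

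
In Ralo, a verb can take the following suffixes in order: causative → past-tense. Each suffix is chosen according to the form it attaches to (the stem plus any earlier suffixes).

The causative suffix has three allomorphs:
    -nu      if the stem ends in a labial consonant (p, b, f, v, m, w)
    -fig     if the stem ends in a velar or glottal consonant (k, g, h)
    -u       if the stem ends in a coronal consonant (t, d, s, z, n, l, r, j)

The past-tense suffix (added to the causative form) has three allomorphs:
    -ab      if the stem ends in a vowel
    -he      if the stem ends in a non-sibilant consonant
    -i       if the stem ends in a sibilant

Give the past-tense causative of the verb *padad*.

padaduab

*padad* — final consonant /d/ (coronal) → -u → *padadu*.
The causative form *padadu*: final sound = /u/, a vowel → -ab → *padaduab*.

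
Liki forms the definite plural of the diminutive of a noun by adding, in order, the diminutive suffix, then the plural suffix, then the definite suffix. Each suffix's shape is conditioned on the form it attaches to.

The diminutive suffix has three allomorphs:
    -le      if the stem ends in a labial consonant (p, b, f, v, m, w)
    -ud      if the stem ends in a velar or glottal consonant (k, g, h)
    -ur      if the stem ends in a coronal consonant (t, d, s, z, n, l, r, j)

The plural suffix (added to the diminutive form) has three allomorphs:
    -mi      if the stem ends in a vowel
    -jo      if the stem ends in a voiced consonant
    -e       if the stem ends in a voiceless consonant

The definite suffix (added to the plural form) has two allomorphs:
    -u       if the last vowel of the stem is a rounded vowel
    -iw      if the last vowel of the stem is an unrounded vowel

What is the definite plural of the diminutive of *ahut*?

Since the final consonant of *ahut* is /t/ (coronal), it takes -ur, giving *ahutur*.
Since the final sound of the diminutive form *ahutur* is /r/ (a voiced consonant), it takes -jo, giving *ahuturjo*.
The plural form *ahuturjo*: last vowel = /o/, a rounded vowel → -u → *ahuturjou*.

ahuturjou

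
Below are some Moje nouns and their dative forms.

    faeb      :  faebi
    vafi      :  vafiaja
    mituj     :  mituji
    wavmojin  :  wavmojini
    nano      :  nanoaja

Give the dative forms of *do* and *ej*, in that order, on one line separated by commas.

doaja, eji

The pattern is consonant vs. vowel: -i when the stem ends in a consonant (*faeb*, *mituj*, *wavmojin*); -aja when the stem ends in a vowel (*vafi*, *nano*).
The final sound of *do* is /o/, which is a vowel, so the suffix is -aja, giving *doaja*.
The final sound of *ej* is /j/, which is a consonant, so the suffix is -i, giving *eji*.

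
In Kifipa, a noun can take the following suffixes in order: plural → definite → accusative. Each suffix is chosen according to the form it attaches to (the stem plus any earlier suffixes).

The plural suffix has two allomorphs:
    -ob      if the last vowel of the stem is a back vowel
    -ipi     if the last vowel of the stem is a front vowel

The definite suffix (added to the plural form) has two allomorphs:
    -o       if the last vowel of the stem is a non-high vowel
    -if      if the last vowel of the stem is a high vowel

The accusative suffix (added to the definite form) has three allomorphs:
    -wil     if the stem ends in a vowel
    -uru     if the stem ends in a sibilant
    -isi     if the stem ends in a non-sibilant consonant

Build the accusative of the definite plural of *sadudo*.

*sadudo*: last vowel = /o/, a back vowel → -ob → *sadudoob*.
The last vowel of the plural form *sadudoob* is /o/, which is a non-high vowel, so the definite suffix is -o, giving *sadudoobo*.
The final sound of the definite form *sadudoobo* is /o/, which is a vowel, so the accusative suffix is -wil, giving *sadudoobowil*.

sadudoobowil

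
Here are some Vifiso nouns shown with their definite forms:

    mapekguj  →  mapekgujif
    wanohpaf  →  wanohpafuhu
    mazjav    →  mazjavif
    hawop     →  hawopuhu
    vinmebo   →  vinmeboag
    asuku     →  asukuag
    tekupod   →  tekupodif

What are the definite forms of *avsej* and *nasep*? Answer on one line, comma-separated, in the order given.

The alternation tracks the final sound of the stem — -uhu when the stem ends in a voiceless consonant (*wanohpaf*, *hawop*); -if when the stem ends in a voiced consonant (*mapekguj*, *mazjav*, *tekupod*); -ag when the stem ends in a vowel (*vinmebo*, *asuku*).
*avsej*: final sound = /j/, a voiced consonant → -if → *avsejif*.
*nasep*: final sound = /p/, a voiceless consonant → -uhu → *nasepuhu*.

avsejif, nasepuhu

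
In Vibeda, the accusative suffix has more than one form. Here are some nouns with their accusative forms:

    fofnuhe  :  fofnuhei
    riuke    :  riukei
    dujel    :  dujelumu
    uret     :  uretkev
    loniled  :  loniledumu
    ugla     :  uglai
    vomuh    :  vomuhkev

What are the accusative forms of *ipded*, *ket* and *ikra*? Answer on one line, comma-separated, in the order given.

ipdedumu, ketkev, ikrai

The alternation tracks the final sound of the stem — -kev when the stem ends in a voiceless consonant (*uret*, *vomuh*); -umu when the stem ends in a voiced consonant (*dujel*, *loniled*); -i when the stem ends in a vowel (*fofnuhe*, *riuke*, *ugla*).
*ipded*: final sound = /d/, a voiced consonant → -umu → *ipdedumu*.
*ket* — final sound /t/ (a voiceless consonant) → -kev → *ketkev*.
*ikra*: final sound = /a/, a vowel → -i → *ikrai*.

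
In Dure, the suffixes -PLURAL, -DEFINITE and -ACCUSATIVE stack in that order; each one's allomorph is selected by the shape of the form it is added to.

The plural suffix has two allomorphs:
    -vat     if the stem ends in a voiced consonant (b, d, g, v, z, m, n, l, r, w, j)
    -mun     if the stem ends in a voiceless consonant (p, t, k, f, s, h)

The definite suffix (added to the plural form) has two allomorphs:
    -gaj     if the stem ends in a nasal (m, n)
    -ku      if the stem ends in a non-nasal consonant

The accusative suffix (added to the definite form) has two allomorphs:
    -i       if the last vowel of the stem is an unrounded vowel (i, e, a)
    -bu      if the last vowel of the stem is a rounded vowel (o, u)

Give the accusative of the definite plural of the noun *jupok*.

Since the final consonant of *jupok* is /k/ (voiceless), it takes -mun, giving *jupokmun*.
The final consonant of the plural form *jupokmun* is /n/, which is a nasal, so the definite suffix is -gaj, giving *jupokmungaj*.
The last vowel of the definite form *jupokmungaj* is /a/, which is an unrounded vowel, so the accusative suffix is -i, giving *jupokmungaji*.

jupokmungaji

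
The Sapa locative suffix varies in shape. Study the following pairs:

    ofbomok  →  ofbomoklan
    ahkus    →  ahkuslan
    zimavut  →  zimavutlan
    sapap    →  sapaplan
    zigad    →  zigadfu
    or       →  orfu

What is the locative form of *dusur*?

dusurfu

The pattern is voicing of the final consonant: -lan when the stem ends in a voiceless consonant (*ofbomok*, *ahkus*, *zimavut*, *sapap*); -fu when the stem ends in a voiced consonant (*zigad*, *or*).
Since the final consonant of *dusur* is /r/ (voiced), it takes -fu, giving *dusurfu*.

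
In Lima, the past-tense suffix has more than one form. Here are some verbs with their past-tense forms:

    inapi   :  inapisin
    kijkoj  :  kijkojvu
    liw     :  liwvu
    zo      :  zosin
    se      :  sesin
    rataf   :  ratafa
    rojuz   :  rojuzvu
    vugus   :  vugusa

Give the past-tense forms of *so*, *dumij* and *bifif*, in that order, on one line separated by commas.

Looking at the final sound of each stem: -a when the stem ends in a voiceless consonant (*rataf*, *vugus*); -vu when the stem ends in a voiced consonant (*kijkoj*, *liw*, *rojuz*); -sin when the stem ends in a vowel (*inapi*, *zo*, *se*).
Since the final sound of *so* is /o/ (a vowel), it takes -sin, giving *sosin*.
The final sound of *dumij* is /j/, which is a voiced consonant, so the suffix is -vu, giving *dumijvu*.
The final sound of *bifif* is /f/, which is a voiceless consonant, so the suffix is -a, giving *bififa*.

sosin, dumijvu, bififa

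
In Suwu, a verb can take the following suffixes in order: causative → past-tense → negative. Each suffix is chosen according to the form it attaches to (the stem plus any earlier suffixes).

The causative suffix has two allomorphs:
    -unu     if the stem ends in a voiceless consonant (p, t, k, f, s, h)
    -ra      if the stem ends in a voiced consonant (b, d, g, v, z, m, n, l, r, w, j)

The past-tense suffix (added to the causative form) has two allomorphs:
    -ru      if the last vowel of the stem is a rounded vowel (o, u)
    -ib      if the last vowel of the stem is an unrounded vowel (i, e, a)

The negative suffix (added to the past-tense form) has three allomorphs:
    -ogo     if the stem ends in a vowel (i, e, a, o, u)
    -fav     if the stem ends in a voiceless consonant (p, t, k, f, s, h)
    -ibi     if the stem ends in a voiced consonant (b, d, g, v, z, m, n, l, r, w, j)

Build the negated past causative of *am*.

amraibibi

*am*: final consonant = /m/, voiced → -ra → *amra*.
The causative form *amra*: last vowel = /a/, an unrounded vowel → -ib → *amraib*.
The final sound of the past-tense form *amraib* is /b/, which is a voiced consonant, so the negative suffix is -ibi, giving *amraibibi*.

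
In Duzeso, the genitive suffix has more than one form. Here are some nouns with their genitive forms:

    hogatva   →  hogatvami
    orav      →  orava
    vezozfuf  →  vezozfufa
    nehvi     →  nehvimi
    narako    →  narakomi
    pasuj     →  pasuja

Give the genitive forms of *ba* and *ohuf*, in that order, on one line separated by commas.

The pattern is consonant vs. vowel: -a when the stem ends in a consonant (*orav*, *vezozfuf*, *pasuj*); -mi when the stem ends in a vowel (*hogatva*, *nehvi*, *narako*).
*ba* — final sound /a/ (a vowel) → -mi → *bami*.
*ohuf* — final sound /f/ (a consonant) → -a → *ohufa*.

bami, ohufa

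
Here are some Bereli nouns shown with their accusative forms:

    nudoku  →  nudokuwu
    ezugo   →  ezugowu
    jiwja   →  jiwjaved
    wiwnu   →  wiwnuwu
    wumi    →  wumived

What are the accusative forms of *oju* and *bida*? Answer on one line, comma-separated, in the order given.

The suffix is conditioned by the last vowel: -wu when the last vowel of the stem is a rounded vowel (*nudoku*, *ezugo*, *wiwnu*); -ved when the last vowel of the stem is an unrounded vowel (*jiwja*, *wumi*).
The last vowel of *oju* is /u/, which is a rounded vowel, so the suffix is -wu, giving *ojuwu*.
The last vowel of *bida* is /a/, which is an unrounded vowel, so the suffix is -ved, giving *bidaved*.

ojuwu, bidaved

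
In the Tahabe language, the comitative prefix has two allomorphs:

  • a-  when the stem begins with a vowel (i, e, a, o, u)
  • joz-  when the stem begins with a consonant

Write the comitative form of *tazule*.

joztazule

Since the first sound of *tazule* is /t/ (a consonant), it takes joz-, giving *joztazule*.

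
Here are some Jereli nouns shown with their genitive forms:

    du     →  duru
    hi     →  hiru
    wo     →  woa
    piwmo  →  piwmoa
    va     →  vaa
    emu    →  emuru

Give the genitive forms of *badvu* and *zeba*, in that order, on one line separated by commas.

Looking at the last vowel of each stem: -ru when the last vowel of the stem is a high vowel (*du*, *hi*, *emu*); -a when the last vowel of the stem is a non-high vowel (*wo*, *piwmo*, *va*).
*badvu* — last vowel /u/ (a high vowel) → -ru → *badvuru*.
*zeba*: last vowel = /a/, a non-high vowel → -a → *zebaa*.

badvuru, zebaa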